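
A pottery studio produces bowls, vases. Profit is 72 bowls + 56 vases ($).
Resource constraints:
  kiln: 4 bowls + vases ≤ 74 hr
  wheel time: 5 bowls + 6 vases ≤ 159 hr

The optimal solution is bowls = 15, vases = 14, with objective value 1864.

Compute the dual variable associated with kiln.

Check each constraint at x*: kiln 74/74 (tight); wheel time 159/159 (tight).
From A_Bᵀ y = c: 4·y_kiln + 5·y_wheel time = 72; 1·y_kiln + 6·y_wheel time = 56.
This yields shadow prices y_kiln = 8, y_wheel time = 8.
Shadow price of kiln = 8.

8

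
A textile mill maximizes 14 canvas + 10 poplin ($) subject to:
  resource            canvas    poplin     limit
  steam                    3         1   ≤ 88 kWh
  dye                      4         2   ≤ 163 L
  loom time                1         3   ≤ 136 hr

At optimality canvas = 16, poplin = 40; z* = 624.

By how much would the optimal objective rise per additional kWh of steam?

Check each constraint at x*: steam 88/88 (tight); dye 144/163 (slack 19); loom time 136/136 (tight).
Since dye is not tight, its dual is 0.
Dual feasibility on the basic columns requires 3·y_steam + 1·y_loom time = 14, 1·y_steam + 3·y_loom time = 10.
Solving: y_steam = 4, y_loom time = 2.
Shadow price of steam = 4.

4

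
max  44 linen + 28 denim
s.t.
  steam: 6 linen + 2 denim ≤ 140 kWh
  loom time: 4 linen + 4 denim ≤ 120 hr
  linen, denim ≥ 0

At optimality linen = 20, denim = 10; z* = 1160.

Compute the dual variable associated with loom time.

5

At the optimum: steam uses 140 of 140 (binding); loom time uses 120 of 120 (binding).
From A_Bᵀ y = c: 6·y_steam + 4·y_loom time = 44; 2·y_steam + 4·y_loom time = 28.
This yields shadow prices y_steam = 4, y_loom time = 5.
Shadow price of loom time = 5.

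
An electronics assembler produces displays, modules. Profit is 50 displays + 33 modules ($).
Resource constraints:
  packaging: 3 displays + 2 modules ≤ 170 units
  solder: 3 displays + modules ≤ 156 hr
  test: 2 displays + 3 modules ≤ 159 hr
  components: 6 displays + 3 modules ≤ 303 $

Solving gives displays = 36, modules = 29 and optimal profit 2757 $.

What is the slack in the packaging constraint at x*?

packaging used = 3·36 + 2·29 = 166; slack = 170 − 166 = 4.

4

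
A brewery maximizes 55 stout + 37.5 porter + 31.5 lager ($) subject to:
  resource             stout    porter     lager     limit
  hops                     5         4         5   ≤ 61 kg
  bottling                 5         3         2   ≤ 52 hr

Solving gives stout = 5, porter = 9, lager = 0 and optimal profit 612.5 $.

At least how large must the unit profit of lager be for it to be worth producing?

At the optimum: hops uses 61 of 61 (binding); bottling uses 52 of 52 (binding).
The binding rows give the dual system: 5·y_hops + 5·y_bottling = 55 and 4·y_hops + 3·y_bottling = 37.5.
→ y_hops = 4.5 and y_bottling = 6.5.
lager enters the basis when its profit ≥ yᵀa₃ = 4.5·5 + 6.5·2 = 35.5.

35.5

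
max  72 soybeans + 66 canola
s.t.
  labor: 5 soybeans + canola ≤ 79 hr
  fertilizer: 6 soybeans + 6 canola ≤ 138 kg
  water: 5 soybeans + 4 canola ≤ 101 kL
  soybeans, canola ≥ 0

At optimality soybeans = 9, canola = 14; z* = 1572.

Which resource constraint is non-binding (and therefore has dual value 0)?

labor

labor: 59/79 (slack 20)
fertilizer: 138/138 (binding)
water: 101/101 (binding)
By complementary slackness, a constraint with positive slack has shadow price 0 → labor.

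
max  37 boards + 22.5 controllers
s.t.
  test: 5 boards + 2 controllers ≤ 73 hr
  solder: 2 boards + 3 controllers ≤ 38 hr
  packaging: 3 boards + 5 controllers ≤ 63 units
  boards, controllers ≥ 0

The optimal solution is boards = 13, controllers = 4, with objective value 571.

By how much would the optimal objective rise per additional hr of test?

Binding: test and solder. Non-binding: packaging (4 unused).
Since packaging is not tight, its dual is 0.
From A_Bᵀ y = c: 5·y_test + 2·y_solder = 37; 2·y_test + 3·y_solder = 22.5.
This yields shadow prices y_test = 6, y_solder = 3.5.
Shadow price of test = 6.

6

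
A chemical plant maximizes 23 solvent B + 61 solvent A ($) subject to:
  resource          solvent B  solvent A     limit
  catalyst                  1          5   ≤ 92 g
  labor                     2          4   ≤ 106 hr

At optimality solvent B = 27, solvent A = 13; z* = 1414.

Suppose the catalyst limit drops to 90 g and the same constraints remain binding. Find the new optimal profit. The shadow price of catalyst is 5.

1404

Δb = -2, so new z* = 1414 + (5)·(-2) = 1414 − 10 = 1404.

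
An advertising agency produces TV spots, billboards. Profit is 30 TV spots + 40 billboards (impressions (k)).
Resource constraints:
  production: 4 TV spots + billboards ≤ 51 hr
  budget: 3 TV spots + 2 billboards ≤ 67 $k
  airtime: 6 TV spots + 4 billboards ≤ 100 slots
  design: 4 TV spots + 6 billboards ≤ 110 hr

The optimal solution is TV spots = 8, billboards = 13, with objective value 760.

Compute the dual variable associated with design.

Binding: airtime and design. Non-binding: production (6 unused), budget (17 unused).
Slack constraints have shadow price 0 (complementary slackness).
Dual feasibility on the basic columns requires 6·y_airtime + 4·y_design = 30, 4·y_airtime + 6·y_design = 40.
This yields shadow prices y_airtime = 1, y_design = 6.
Shadow price of design = 6.

6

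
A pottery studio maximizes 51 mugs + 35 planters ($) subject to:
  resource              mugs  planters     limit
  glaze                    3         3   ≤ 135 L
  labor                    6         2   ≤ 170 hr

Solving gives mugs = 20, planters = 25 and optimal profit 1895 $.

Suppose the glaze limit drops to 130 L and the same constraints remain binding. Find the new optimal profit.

1850

Both glaze and labor are binding at x*.
From A_Bᵀ y = c: 3·y_glaze + 6·y_labor = 51; 3·y_glaze + 2·y_labor = 35.
Solving: y_glaze = 9, y_labor = 4.
Δz = y_glaze·Δb = 9 × (-5) = -45, so new z* = 1895 − 45 = 1850.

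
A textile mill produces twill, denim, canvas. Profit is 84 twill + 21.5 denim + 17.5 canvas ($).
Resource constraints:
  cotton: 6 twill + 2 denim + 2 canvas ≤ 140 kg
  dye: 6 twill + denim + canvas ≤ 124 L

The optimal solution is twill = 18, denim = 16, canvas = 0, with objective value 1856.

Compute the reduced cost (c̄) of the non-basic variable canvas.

-4

Check each constraint at x*: cotton 140/140 (tight); dye 124/124 (tight).
Dual feasibility on the basic columns requires 6·y_cotton + 6·y_dye = 84, 2·y_cotton + 1·y_dye = 21.5.
This yields shadow prices y_cotton = 7.5, y_dye = 6.5.
Reduced cost of canvas: c₃ − yᵀa₃ = 17.5 − (7.5·2 + 6.5·1) = 17.5 − 21.5 = -4.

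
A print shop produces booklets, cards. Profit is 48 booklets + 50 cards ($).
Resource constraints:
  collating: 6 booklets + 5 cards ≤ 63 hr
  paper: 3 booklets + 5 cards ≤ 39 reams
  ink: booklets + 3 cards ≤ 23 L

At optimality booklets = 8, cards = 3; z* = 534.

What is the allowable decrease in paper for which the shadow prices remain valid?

Binding constraints: collating, paper. The basis is B = [[6,5],[3,5]] with det 15.
Per unit decrease in paper, x* moves by d = (0.3333, -0.4).
The basis stays optimal until cards reaches 0; allowable decrease = 7.5 reams.

7.5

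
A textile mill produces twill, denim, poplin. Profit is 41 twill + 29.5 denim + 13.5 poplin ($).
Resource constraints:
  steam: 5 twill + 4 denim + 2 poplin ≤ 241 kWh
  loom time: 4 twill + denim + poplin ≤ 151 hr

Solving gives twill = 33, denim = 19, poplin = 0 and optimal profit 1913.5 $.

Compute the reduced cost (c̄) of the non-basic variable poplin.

At the optimum: steam uses 241 of 241 (binding); loom time uses 151 of 151 (binding).
From A_Bᵀ y = c: 5·y_steam + 4·y_loom time = 41; 4·y_steam + 1·y_loom time = 29.5.
Solving: y_steam = 7, y_loom time = 1.5.
Reduced cost of poplin: c₃ − yᵀa₃ = 13.5 − (7·2 + 1.5·1) = 13.5 − 15.5 = -2.

-2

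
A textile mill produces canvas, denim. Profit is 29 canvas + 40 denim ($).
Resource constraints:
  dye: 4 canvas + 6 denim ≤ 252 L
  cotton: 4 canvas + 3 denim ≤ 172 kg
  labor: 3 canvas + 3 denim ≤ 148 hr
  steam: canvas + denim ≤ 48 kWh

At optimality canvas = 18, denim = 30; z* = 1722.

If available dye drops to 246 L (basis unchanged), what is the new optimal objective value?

Check each constraint at x*: dye 252/252 (tight); cotton 162/172 (slack 10); labor 144/148 (slack 4); steam 48/48 (tight).
By complementary slackness, y = 0 for the non-binding constraints.
Dual feasibility on the basic columns requires 4·y_dye + 1·y_steam = 29, 6·y_dye + 1·y_steam = 40.
This yields shadow prices y_dye = 5.5, y_steam = 7.
Δz = y_dye·Δb = 5.5 × (-6) = -33, so new z* = 1722 − 33 = 1689.

1689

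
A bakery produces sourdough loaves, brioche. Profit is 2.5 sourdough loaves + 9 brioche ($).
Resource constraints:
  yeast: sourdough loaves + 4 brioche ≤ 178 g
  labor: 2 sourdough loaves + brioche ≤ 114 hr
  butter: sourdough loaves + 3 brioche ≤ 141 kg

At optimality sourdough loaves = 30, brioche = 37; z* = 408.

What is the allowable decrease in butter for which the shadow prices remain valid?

7.5

Binding constraints: yeast, butter. The basis is B = [[1,4],[1,3]] with det -1.
Per unit decrease in butter, x* moves by d = (-4, 1).
The basis stays optimal until sourdough loaves reaches 0; allowable decrease = 7.5 kg.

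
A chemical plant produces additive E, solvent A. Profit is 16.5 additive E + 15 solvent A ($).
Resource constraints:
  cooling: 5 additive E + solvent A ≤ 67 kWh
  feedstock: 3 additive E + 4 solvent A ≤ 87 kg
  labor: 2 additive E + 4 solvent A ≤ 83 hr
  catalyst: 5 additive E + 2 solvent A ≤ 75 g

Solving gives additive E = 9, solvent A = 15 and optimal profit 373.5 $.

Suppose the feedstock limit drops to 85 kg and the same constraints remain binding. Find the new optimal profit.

367.5

Binding: feedstock and catalyst. Non-binding: cooling (7 unused), labor (5 unused).
Since cooling, labor are not tight, their duals are 0.
From A_Bᵀ y = c: 3·y_feedstock + 5·y_catalyst = 16.5; 4·y_feedstock + 2·y_catalyst = 15.
→ y_feedstock = 3 and y_catalyst = 1.5.
Δz = y_feedstock·Δb = 3 × (-2) = -6, so new z* = 373.5 − 6 = 367.5.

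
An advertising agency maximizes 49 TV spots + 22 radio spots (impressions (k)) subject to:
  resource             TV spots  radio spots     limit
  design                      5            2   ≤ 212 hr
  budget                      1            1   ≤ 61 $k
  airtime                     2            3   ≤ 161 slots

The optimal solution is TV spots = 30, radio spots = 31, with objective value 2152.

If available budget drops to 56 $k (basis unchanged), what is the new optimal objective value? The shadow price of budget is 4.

2132

Δb = -5, so new z* = 2152 + (4)·(-5) = 2152 − 20 = 2132.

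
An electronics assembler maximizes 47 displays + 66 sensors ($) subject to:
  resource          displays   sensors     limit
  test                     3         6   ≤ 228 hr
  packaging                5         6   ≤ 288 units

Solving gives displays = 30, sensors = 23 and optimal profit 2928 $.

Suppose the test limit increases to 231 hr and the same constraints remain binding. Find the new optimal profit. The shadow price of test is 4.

Δb = 3, so new z* = 2928 + (4)·(3) = 2928 + 12 = 2940.

2940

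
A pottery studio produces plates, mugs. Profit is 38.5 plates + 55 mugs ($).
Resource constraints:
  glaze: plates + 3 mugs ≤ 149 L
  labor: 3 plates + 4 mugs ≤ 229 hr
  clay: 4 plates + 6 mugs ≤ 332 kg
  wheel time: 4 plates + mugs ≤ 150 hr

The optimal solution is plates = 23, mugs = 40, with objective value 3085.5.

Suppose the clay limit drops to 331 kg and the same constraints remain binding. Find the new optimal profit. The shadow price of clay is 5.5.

Δb = -1, so new z* = 3085.5 + (5.5)·(-1) = 3085.5 − 5.5 = 3080.

3080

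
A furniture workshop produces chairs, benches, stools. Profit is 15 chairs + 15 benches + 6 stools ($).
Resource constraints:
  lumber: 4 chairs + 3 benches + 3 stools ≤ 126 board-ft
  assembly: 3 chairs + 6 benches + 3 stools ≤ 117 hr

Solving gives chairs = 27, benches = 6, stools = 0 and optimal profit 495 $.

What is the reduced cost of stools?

Check each constraint at x*: lumber 126/126 (tight); assembly 117/117 (tight).
The binding rows give the dual system: 4·y_lumber + 3·y_assembly = 15 and 3·y_lumber + 6·y_assembly = 15.
→ y_lumber = 3 and y_assembly = 1.
Reduced cost of stools: c₃ − yᵀa₃ = 6 − (3·3 + 1·3) = 6 − 12 = -6.

-6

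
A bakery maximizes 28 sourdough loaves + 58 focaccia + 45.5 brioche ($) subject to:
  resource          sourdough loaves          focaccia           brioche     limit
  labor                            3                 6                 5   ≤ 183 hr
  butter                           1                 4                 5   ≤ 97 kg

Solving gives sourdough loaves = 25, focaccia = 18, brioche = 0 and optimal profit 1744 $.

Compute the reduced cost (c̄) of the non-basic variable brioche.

At the optimum: labor uses 183 of 183 (binding); butter uses 97 of 97 (binding).
Dual feasibility on the basic columns requires 3·y_labor + 1·y_butter = 28, 6·y_labor + 4·y_butter = 58.
→ y_labor = 9 and y_butter = 1.
Reduced cost of brioche: c₃ − yᵀa₃ = 45.5 − (9·5 + 1·5) = 45.5 − 50 = -4.5.

-4.5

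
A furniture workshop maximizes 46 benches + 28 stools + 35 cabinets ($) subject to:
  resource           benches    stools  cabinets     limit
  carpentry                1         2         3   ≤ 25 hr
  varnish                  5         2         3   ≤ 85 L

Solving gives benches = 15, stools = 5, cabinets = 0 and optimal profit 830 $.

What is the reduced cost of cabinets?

-7

Check each constraint at x*: carpentry 25/25 (tight); varnish 85/85 (tight).
The binding rows give the dual system: 1·y_carpentry + 5·y_varnish = 46 and 2·y_carpentry + 2·y_varnish = 28.
→ y_carpentry = 6 and y_varnish = 8.
Reduced cost of cabinets: c₃ − yᵀa₃ = 35 − (6·3 + 8·3) = 35 − 42 = -7.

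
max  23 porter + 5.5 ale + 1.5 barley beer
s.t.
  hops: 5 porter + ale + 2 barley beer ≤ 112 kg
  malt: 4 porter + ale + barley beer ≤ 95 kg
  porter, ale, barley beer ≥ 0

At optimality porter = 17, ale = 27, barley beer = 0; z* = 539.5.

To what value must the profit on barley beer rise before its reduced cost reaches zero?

6.5

Both hops and malt are binding at x*.
From A_Bᵀ y = c: 5·y_hops + 4·y_malt = 23; 1·y_hops + 1·y_malt = 5.5.
This yields shadow prices y_hops = 1, y_malt = 4.5.
barley beer enters the basis when its profit ≥ yᵀa₃ = 1·2 + 4.5·1 = 6.5.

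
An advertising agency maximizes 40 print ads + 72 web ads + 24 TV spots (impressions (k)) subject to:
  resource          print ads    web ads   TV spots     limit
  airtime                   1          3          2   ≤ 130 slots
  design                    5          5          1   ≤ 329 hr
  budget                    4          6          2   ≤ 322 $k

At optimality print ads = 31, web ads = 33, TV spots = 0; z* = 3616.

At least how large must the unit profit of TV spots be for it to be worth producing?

32

Binding: airtime and budget. Non-binding: design (9 unused).
Slack constraints have shadow price 0 (complementary slackness).
Dual feasibility on the basic columns requires 1·y_airtime + 4·y_budget = 40, 3·y_airtime + 6·y_budget = 72.
This yields shadow prices y_airtime = 8, y_budget = 8.
TV spots enters the basis when its profit ≥ yᵀa₃ = 8·2 + 8·2 = 32.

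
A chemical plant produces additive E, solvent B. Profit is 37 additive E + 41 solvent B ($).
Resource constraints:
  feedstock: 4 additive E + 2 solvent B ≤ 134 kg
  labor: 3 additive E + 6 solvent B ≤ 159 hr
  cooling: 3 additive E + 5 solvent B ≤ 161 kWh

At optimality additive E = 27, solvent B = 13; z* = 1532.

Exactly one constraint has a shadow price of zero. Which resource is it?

cooling

feedstock: 134/134 (binding)
labor: 159/159 (binding)
cooling: 146/161 (slack 15)
By complementary slackness, a constraint with positive slack has shadow price 0 → cooling.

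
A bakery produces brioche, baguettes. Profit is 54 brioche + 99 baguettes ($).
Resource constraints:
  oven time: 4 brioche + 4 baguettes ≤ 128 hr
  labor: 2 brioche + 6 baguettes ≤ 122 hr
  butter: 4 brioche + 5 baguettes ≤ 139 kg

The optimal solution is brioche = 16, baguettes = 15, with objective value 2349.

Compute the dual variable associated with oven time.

Binding: labor and butter. Non-binding: oven time (4 unused).
By complementary slackness, y = 0 for the non-binding constraint.
From A_Bᵀ y = c: 2·y_labor + 4·y_butter = 54; 6·y_labor + 5·y_butter = 99.
Solving: y_labor = 9, y_butter = 9.
Shadow price of oven time = 0.

0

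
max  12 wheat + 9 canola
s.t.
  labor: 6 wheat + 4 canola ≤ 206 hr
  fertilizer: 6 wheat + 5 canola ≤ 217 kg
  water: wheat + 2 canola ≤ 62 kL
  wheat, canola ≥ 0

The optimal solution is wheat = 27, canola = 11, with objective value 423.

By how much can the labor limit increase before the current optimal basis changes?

11

Binding constraints: labor, fertilizer. The basis is B = [[6,4],[6,5]] with det 6.
Per unit increase in labor, x* moves by d = (0.8333, -1).
The basis stays optimal until canola reaches 0; allowable increase = 11 hr.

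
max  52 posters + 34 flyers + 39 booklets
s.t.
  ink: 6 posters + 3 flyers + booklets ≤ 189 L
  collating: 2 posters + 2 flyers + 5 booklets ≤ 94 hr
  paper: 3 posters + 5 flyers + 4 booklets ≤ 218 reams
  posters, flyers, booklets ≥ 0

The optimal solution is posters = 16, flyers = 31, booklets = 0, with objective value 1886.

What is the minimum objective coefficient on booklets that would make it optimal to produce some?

46

At the optimum: ink uses 189 of 189 (binding); collating uses 94 of 94 (binding); paper uses 203 of 218 (slack = 15).
Slack constraints have shadow price 0 (complementary slackness).
The binding rows give the dual system: 6·y_ink + 2·y_collating = 52 and 3·y_ink + 2·y_collating = 34.
This yields shadow prices y_ink = 6, y_collating = 8.
booklets enters the basis when its profit ≥ yᵀa₃ = 6·1 + 8·5 = 46.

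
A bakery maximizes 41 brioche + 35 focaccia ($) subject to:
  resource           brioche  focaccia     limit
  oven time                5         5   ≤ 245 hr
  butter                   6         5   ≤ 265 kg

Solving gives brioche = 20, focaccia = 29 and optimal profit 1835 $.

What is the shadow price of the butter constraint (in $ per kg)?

At the optimum: oven time uses 245 of 245 (binding); butter uses 265 of 265 (binding).
From A_Bᵀ y = c: 5·y_oven time + 6·y_butter = 41; 5·y_oven time + 5·y_butter = 35.
This yields shadow prices y_oven time = 1, y_butter = 6.
Shadow price of butter = 6.

6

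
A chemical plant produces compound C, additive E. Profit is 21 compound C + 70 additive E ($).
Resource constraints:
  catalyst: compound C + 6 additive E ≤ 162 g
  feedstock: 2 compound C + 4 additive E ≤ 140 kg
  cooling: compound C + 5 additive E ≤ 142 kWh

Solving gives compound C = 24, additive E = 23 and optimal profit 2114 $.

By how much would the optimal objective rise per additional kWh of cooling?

At the optimum: catalyst uses 162 of 162 (binding); feedstock uses 140 of 140 (binding); cooling uses 139 of 142 (slack = 3).
By complementary slackness, y = 0 for the non-binding constraint.
The binding rows give the dual system: 1·y_catalyst + 2·y_feedstock = 21 and 6·y_catalyst + 4·y_feedstock = 70.
→ y_catalyst = 7 and y_feedstock = 7.
Shadow price of cooling = 0.

0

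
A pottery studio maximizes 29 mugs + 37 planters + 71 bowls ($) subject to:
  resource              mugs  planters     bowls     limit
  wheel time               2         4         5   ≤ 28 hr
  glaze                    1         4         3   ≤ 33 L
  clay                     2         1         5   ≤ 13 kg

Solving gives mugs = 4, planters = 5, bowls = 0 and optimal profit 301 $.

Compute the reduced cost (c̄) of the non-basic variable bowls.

Binding: wheel time and clay. Non-binding: glaze (9 unused).
Since glaze is not tight, its dual is 0.
From A_Bᵀ y = c: 2·y_wheel time + 2·y_clay = 29; 4·y_wheel time + 1·y_clay = 37.
→ y_wheel time = 7.5 and y_clay = 7.
Reduced cost of bowls: c₃ − yᵀa₃ = 71 − (7.5·5 + 7·5) = 71 − 72.5 = -1.5.

-1.5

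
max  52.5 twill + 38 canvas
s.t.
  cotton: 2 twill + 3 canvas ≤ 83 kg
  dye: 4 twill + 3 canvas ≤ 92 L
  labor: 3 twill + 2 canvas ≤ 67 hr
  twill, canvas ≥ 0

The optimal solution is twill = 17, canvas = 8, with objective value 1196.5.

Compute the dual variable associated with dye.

9

Check each constraint at x*: cotton 58/83 (slack 25); dye 92/92 (tight); labor 67/67 (tight).
Since cotton is not tight, its dual is 0.
The binding rows give the dual system: 4·y_dye + 3·y_labor = 52.5 and 3·y_dye + 2·y_labor = 38.
This yields shadow prices y_dye = 9, y_labor = 5.5.
Shadow price of dye = 9.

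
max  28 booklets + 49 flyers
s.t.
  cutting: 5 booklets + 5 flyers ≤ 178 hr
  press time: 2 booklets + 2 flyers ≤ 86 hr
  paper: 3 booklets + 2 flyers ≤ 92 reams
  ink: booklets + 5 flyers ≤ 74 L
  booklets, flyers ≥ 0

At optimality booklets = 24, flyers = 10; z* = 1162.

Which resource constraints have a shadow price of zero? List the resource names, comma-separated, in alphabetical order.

cutting, press time

cutting: 170/178 (slack 8)
press time: 68/86 (slack 18)
paper: 92/92 (binding)
ink: 74/74 (binding)
By complementary slackness, a constraint with positive slack has shadow price 0 → cutting, press time.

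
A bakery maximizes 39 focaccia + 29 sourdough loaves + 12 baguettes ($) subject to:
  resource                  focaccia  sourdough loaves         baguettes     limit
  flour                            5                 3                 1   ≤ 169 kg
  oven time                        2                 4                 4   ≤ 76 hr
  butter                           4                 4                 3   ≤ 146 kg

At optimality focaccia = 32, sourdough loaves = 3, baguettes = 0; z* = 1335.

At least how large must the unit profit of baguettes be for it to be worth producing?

15

Check each constraint at x*: flour 169/169 (tight); oven time 76/76 (tight); butter 140/146 (slack 6).
Since butter is not tight, its dual is 0.
From A_Bᵀ y = c: 5·y_flour + 2·y_oven time = 39; 3·y_flour + 4·y_oven time = 29.
→ y_flour = 7 and y_oven time = 2.
baguettes enters the basis when its profit ≥ yᵀa₃ = 7·1 + 2·4 = 15.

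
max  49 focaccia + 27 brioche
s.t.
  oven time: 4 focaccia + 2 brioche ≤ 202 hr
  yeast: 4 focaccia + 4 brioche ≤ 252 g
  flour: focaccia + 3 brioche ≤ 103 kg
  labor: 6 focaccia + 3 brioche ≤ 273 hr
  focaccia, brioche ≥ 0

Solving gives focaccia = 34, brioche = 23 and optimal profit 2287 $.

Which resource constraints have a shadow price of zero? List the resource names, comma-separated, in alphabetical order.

oven time: 182/202 (slack 20)
yeast: 228/252 (slack 24)
flour: 103/103 (binding)
labor: 273/273 (binding)
By complementary slackness, a constraint with positive slack has shadow price 0 → oven time, yeast.

oven time, yeast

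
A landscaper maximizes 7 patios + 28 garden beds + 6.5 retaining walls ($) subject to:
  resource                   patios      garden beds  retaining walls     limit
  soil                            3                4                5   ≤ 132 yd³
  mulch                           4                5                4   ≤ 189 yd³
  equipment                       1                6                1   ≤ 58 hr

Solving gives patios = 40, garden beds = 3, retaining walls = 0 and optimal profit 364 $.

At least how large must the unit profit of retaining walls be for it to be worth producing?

Binding: soil and equipment. Non-binding: mulch (14 unused).
Slack constraints have shadow price 0 (complementary slackness).
Dual feasibility on the basic columns requires 3·y_soil + 1·y_equipment = 7, 4·y_soil + 6·y_equipment = 28.
Solving: y_soil = 1, y_equipment = 4.
retaining walls enters the basis when its profit ≥ yᵀa₃ = 1·5 + 4·1 = 9.

9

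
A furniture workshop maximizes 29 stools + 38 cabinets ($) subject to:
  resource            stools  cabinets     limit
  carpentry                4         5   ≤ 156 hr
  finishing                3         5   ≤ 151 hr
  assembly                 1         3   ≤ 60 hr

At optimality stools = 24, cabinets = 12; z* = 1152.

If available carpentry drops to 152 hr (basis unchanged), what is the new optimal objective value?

Binding: carpentry and assembly. Non-binding: finishing (19 unused).
By complementary slackness, y = 0 for the non-binding constraint.
From A_Bᵀ y = c: 4·y_carpentry + 1·y_assembly = 29; 5·y_carpentry + 3·y_assembly = 38.
Solving: y_carpentry = 7, y_assembly = 1.
Δz = y_carpentry·Δb = 7 × (-4) = -28, so new z* = 1152 − 28 = 1124.

1124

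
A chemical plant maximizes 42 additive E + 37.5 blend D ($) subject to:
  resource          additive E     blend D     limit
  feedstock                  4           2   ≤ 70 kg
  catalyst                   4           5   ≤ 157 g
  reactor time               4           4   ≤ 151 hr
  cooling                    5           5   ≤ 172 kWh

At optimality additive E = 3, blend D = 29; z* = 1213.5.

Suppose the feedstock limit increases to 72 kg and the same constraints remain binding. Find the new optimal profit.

Binding: feedstock and catalyst. Non-binding: reactor time (23 unused), cooling (12 unused).
Slack constraints have shadow price 0 (complementary slackness).
From A_Bᵀ y = c: 4·y_feedstock + 4·y_catalyst = 42; 2·y_feedstock + 5·y_catalyst = 37.5.
This yields shadow prices y_feedstock = 5, y_catalyst = 5.5.
Δz = y_feedstock·Δb = 5 × (2) = 10, so new z* = 1213.5 + 10 = 1223.5.

1223.5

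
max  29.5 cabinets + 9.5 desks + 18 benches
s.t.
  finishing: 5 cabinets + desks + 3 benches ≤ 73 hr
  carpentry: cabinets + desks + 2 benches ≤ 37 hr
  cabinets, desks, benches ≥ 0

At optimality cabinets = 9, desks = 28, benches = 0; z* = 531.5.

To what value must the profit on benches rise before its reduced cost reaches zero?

Check each constraint at x*: finishing 73/73 (tight); carpentry 37/37 (tight).
Dual feasibility on the basic columns requires 5·y_finishing + 1·y_carpentry = 29.5, 1·y_finishing + 1·y_carpentry = 9.5.
Solving: y_finishing = 5, y_carpentry = 4.5.
benches enters the basis when its profit ≥ yᵀa₃ = 5·3 + 4.5·2 = 24.

24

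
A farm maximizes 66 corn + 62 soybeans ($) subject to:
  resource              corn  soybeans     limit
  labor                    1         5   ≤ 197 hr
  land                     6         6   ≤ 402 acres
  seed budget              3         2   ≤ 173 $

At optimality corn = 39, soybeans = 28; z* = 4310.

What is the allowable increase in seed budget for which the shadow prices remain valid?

Binding constraints: land, seed budget. The basis is B = [[6,6],[3,2]] with det -6.
Per unit increase in seed budget, x* moves by d = (1, -1).
The basis stays optimal until soybeans reaches 0; allowable increase = 28 $.

28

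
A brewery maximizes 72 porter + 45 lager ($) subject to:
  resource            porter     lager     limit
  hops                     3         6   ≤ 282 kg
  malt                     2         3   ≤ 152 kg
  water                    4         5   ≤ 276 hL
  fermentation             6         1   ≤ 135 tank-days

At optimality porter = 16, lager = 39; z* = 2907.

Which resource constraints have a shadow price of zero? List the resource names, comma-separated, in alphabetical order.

malt, water

hops: 282/282 (binding)
malt: 149/152 (slack 3)
water: 259/276 (slack 17)
fermentation: 135/135 (binding)
By complementary slackness, a constraint with positive slack has shadow price 0 → malt, water.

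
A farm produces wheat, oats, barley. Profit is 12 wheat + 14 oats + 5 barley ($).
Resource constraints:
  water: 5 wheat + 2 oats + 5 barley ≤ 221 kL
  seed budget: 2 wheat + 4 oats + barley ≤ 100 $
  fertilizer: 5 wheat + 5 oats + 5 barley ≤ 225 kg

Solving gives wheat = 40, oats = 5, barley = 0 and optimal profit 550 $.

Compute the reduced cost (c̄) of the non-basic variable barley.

-6

Check each constraint at x*: water 210/221 (slack 11); seed budget 100/100 (tight); fertilizer 225/225 (tight).
By complementary slackness, y = 0 for the non-binding constraint.
Dual feasibility on the basic columns requires 2·y_seed budget + 5·y_fertilizer = 12, 4·y_seed budget + 5·y_fertilizer = 14.
Solving: y_seed budget = 1, y_fertilizer = 2.
Reduced cost of barley: c₃ − yᵀa₃ = 5 − (1·1 + 2·5) = 5 − 11 = -6.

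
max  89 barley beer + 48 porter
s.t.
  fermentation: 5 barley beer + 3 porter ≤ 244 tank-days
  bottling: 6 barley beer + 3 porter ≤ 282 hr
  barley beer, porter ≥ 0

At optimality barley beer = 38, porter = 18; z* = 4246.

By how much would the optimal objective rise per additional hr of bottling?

At the optimum: fermentation uses 244 of 244 (binding); bottling uses 282 of 282 (binding).
From A_Bᵀ y = c: 5·y_fermentation + 6·y_bottling = 89; 3·y_fermentation + 3·y_bottling = 48.
Solving: y_fermentation = 7, y_bottling = 9.
Shadow price of bottling = 9.

9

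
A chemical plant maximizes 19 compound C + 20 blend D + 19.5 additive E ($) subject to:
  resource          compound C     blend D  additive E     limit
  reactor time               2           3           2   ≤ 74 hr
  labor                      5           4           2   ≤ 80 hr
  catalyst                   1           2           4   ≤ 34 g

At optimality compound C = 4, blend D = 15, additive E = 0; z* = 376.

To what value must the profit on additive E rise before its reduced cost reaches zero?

22

Check each constraint at x*: reactor time 53/74 (slack 21); labor 80/80 (tight); catalyst 34/34 (tight).
By complementary slackness, y = 0 for the non-binding constraint.
From A_Bᵀ y = c: 5·y_labor + 1·y_catalyst = 19; 4·y_labor + 2·y_catalyst = 20.
Solving: y_labor = 3, y_catalyst = 4.
additive E enters the basis when its profit ≥ yᵀa₃ = 3·2 + 4·4 = 22.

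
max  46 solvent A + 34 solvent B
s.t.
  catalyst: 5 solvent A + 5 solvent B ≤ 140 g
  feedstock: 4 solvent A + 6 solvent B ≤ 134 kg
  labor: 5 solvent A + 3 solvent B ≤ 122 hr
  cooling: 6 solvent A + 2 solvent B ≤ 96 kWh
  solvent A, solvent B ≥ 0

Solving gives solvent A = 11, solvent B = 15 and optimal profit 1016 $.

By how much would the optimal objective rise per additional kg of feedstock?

Binding: feedstock and cooling. Non-binding: catalyst (10 unused), labor (22 unused).
By complementary slackness, y = 0 for the non-binding constraints.
From A_Bᵀ y = c: 4·y_feedstock + 6·y_cooling = 46; 6·y_feedstock + 2·y_cooling = 34.
→ y_feedstock = 4 and y_cooling = 5.
Shadow price of feedstock = 4.

4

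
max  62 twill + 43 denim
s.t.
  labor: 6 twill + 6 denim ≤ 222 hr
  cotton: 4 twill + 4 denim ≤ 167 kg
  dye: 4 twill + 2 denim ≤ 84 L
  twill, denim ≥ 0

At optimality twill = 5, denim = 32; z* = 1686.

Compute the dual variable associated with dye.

Binding: labor and dye. Non-binding: cotton (19 unused).
Since cotton is not tight, its dual is 0.
The binding rows give the dual system: 6·y_labor + 4·y_dye = 62 and 6·y_labor + 2·y_dye = 43.
This yields shadow prices y_labor = 4, y_dye = 9.5.
Shadow price of dye = 9.5.

9.5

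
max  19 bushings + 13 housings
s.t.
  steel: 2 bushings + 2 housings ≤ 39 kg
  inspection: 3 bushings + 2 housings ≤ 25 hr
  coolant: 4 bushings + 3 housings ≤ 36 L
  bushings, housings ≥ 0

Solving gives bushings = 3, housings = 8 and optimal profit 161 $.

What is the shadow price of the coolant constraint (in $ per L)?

Binding: inspection and coolant. Non-binding: steel (17 unused).
Slack constraints have shadow price 0 (complementary slackness).
Dual feasibility on the basic columns requires 3·y_inspection + 4·y_coolant = 19, 2·y_inspection + 3·y_coolant = 13.
This yields shadow prices y_inspection = 5, y_coolant = 1.
Shadow price of coolant = 1.

1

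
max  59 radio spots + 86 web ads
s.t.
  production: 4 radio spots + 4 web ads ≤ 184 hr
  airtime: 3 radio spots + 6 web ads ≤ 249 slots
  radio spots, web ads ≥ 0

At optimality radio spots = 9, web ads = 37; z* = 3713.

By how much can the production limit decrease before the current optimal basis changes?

18

Binding constraints: production, airtime. The basis is B = [[4,4],[3,6]] with det 12.
Per unit decrease in production, x* moves by d = (-0.5, 0.25).
The basis stays optimal until radio spots reaches 0; allowable decrease = 18 hr.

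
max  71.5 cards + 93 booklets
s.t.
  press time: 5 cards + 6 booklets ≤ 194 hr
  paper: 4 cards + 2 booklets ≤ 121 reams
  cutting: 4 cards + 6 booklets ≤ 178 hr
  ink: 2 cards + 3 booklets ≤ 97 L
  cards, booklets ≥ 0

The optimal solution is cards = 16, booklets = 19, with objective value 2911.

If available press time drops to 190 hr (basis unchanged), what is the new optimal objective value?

2873

Check each constraint at x*: press time 194/194 (tight); paper 102/121 (slack 19); cutting 178/178 (tight); ink 89/97 (slack 8).
By complementary slackness, y = 0 for the non-binding constraints.
Dual feasibility on the basic columns requires 5·y_press time + 4·y_cutting = 71.5, 6·y_press time + 6·y_cutting = 93.
This yields shadow prices y_press time = 9.5, y_cutting = 6.
Δz = y_press time·Δb = 9.5 × (-4) = -38, so new z* = 2911 − 38 = 2873.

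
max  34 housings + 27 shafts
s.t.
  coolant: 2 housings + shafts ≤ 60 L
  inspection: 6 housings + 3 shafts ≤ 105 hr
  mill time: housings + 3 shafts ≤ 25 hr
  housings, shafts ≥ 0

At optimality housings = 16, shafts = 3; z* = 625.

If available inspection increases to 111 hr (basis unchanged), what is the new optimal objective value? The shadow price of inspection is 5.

655

Δb = 6, so new z* = 625 + (5)·(6) = 625 + 30 = 655.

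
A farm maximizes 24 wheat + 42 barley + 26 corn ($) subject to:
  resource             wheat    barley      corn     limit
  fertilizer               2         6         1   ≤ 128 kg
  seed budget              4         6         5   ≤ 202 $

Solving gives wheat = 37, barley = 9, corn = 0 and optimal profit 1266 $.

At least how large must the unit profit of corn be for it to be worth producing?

At the optimum: fertilizer uses 128 of 128 (binding); seed budget uses 202 of 202 (binding).
From A_Bᵀ y = c: 2·y_fertilizer + 4·y_seed budget = 24; 6·y_fertilizer + 6·y_seed budget = 42.
Solving: y_fertilizer = 2, y_seed budget = 5.
corn enters the basis when its profit ≥ yᵀa₃ = 2·1 + 5·5 = 27.

27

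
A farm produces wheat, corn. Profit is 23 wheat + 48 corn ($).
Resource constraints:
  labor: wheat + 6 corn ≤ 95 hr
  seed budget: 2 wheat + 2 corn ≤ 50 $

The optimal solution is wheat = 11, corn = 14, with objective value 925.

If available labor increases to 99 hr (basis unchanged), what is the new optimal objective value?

945

At the optimum: labor uses 95 of 95 (binding); seed budget uses 50 of 50 (binding).
Dual feasibility on the basic columns requires 1·y_labor + 2·y_seed budget = 23, 6·y_labor + 2·y_seed budget = 48.
→ y_labor = 5 and y_seed budget = 9.
Δz = y_labor·Δb = 5 × (4) = 20, so new z* = 925 + 20 = 945.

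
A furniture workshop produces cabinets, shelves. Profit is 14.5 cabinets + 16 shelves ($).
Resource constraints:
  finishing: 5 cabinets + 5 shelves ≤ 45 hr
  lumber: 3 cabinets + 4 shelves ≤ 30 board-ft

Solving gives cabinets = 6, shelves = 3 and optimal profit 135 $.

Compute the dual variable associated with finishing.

2

Check each constraint at x*: finishing 45/45 (tight); lumber 30/30 (tight).
Dual feasibility on the basic columns requires 5·y_finishing + 3·y_lumber = 14.5, 5·y_finishing + 4·y_lumber = 16.
This yields shadow prices y_finishing = 2, y_lumber = 1.5.
Shadow price of finishing = 2.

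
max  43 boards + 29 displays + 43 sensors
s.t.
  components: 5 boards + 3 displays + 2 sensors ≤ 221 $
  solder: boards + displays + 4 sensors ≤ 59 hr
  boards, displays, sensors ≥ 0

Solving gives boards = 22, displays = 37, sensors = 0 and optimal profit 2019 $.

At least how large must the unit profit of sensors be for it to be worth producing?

46

Both components and solder are binding at x*.
From A_Bᵀ y = c: 5·y_components + 1·y_solder = 43; 3·y_components + 1·y_solder = 29.
Solving: y_components = 7, y_solder = 8.
sensors enters the basis when its profit ≥ yᵀa₃ = 7·2 + 8·4 = 46.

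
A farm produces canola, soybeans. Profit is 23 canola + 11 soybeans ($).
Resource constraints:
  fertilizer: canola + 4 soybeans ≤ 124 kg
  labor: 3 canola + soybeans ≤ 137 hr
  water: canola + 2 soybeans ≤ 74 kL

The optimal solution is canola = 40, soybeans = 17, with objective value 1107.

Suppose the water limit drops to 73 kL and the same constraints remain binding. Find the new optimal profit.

1105

At the optimum: fertilizer uses 108 of 124 (slack = 16); labor uses 137 of 137 (binding); water uses 74 of 74 (binding).
Since fertilizer is not tight, its dual is 0.
The binding rows give the dual system: 3·y_labor + 1·y_water = 23 and 1·y_labor + 2·y_water = 11.
Solving: y_labor = 7, y_water = 2.
Δz = y_water·Δb = 2 × (-1) = -2, so new z* = 1107 − 2 = 1105.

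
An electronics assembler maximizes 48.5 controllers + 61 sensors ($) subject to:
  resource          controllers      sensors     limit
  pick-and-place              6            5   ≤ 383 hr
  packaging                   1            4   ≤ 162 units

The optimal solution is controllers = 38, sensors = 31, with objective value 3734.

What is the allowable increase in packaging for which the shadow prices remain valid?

144.4

Binding constraints: pick-and-place, packaging. The basis is B = [[6,5],[1,4]] with det 19.
Per unit increase in packaging, x* moves by d = (-0.2632, 0.3158).
The basis stays optimal until controllers reaches 0; allowable increase = 144.4 units.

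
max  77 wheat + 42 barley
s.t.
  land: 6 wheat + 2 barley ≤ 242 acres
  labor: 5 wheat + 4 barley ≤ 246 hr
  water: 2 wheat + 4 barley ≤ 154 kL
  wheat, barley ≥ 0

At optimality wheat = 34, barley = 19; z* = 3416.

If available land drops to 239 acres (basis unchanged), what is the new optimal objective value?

Check each constraint at x*: land 242/242 (tight); labor 246/246 (tight); water 144/154 (slack 10).
Slack constraints have shadow price 0 (complementary slackness).
The binding rows give the dual system: 6·y_land + 5·y_labor = 77 and 2·y_land + 4·y_labor = 42.
Solving: y_land = 7, y_labor = 7.
Δz = y_land·Δb = 7 × (-3) = -21, so new z* = 3416 − 21 = 3395.

3395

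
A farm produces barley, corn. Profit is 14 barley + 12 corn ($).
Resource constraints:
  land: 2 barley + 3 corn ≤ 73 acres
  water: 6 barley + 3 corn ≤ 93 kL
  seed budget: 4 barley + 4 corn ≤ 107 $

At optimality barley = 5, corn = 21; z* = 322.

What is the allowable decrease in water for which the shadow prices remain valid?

Binding constraints: land, water. The basis is B = [[2,3],[6,3]] with det -12.
Per unit decrease in water, x* moves by d = (-0.25, 0.1667).
The basis stays optimal until barley reaches 0; allowable decrease = 20 kL.

20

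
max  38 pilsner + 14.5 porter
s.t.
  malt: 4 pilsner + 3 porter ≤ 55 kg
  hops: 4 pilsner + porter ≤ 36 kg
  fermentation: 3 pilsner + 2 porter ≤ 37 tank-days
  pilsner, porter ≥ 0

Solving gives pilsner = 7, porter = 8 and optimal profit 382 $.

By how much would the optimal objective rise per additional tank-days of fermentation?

4

At the optimum: malt uses 52 of 55 (slack = 3); hops uses 36 of 36 (binding); fermentation uses 37 of 37 (binding).
Since malt is not tight, its dual is 0.
Dual feasibility on the basic columns requires 4·y_hops + 3·y_fermentation = 38, 1·y_hops + 2·y_fermentation = 14.5.
→ y_hops = 6.5 and y_fermentation = 4.
Shadow price of fermentation = 4.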